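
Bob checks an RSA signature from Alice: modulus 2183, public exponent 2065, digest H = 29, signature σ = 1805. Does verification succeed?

σ^2 ≡ 1805^2 = 3258025 ≡ 989
σ^4 ≡ 989^2 = 978121 ≡ 137
σ^8 ≡ 137^2 = 18769 ≡ 1305
σ^16 ≡ 1305^2 = 1703025 ≡ 285
σ^32 ≡ 285^2 = 81225 ≡ 454
σ^64 ≡ 454^2 = 206116 ≡ 914
σ^128 ≡ 914^2 = 835396 ≡ 1490
σ^256 ≡ 1490^2 = 2220100 ≡ 2172
σ^512 ≡ 2172^2 = 4717584 ≡ 121
σ^1024 ≡ 121^2 = 14641 ≡ 1543
σ^2048 ≡ 1543^2 = 2380849 ≡ 1379
2065 = 2048 + 16 + 1, so σ^2065 ≡ 1379·285·1805 ≡ 29 (mod 2183)
σ^2065 mod 2183 = 29 matches H.

passes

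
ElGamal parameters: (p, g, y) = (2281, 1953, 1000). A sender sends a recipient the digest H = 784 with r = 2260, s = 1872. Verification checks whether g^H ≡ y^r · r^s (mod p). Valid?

no

Left side g^H mod p:
1953^2 = 3814209 ≡ 377
1953^4 ≡ 377^2 = 142129 ≡ 707
1953^8 ≡ 707^2 = 499849 ≡ 310
1953^16 ≡ 310^2 = 96100 ≡ 298
1953^32 ≡ 298^2 = 88804 ≡ 2126
1953^64 ≡ 2126^2 = 4519876 ≡ 1215
1953^128 ≡ 1215^2 = 1476225 ≡ 418
1953^256 ≡ 418^2 = 174724 ≡ 1368
1953^512 ≡ 1368^2 = 1871424 ≡ 1004
784 = 512 + 256 + 16, so 1953^784 ≡ 1004·1368·298 ≡ 1140 (mod 2281)
Right side y^r · r^s mod p:
1000^2 = 1000000 ≡ 922
1000^4 ≡ 922^2 = 850084 ≡ 1552
1000^8 ≡ 1552^2 = 2408704 ≡ 2249
1000^16 ≡ 2249^2 = 5058001 ≡ 1024
1000^32 ≡ 1024^2 = 1048576 ≡ 1597
1000^64 ≡ 1597^2 = 2550409 ≡ 251
1000^128 ≡ 251^2 = 63001 ≡ 1414
1000^256 ≡ 1414^2 = 1999396 ≡ 1240
1000^512 ≡ 1240^2 = 1537600 ≡ 206
1000^1024 ≡ 206^2 = 42436 ≡ 1378
1000^2048 ≡ 1378^2 = 1898884 ≡ 1092
2260 = 2048 + 128 + 64 + 16 + 4, so 1000^2260 ≡ 1092·1414·251·1024·1552 ≡ 206 (mod 2281)
2260^2 = 5107600 ≡ 441
2260^4 ≡ 441^2 = 194481 ≡ 596
2260^8 ≡ 596^2 = 355216 ≡ 1661
2260^16 ≡ 1661^2 = 2758921 ≡ 1192
2260^32 ≡ 1192^2 = 1420864 ≡ 2082
2260^64 ≡ 2082^2 = 4334724 ≡ 824
2260^128 ≡ 824^2 = 678976 ≡ 1519
2260^256 ≡ 1519^2 = 2307361 ≡ 1270
2260^512 ≡ 1270^2 = 1612900 ≡ 233
2260^1024 ≡ 233^2 = 54289 ≡ 1826
1872 = 1024 + 512 + 256 + 64 + 16, so 2260^1872 ≡ 1826·233·1270·824·1192 ≡ 1218 (mod 2281)
206·1218 = 250908 ≡ 2279 (mod 2281)
1140 ≠ 2279, so verification fails.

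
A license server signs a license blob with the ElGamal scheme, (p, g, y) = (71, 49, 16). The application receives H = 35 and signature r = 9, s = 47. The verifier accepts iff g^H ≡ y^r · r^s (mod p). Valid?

Left side g^H mod p:
49^2 = 2401 ≡ 58
49^4 ≡ 58^2 = 3364 ≡ 27
49^8 ≡ 27^2 = 729 ≡ 19
49^16 ≡ 19^2 = 361 ≡ 6
49^32 ≡ 6^2 = 36
35 = 32 + 2 + 1, so 49^35 ≡ 36·58·49 ≡ 1 (mod 71)
Right side y^r · r^s mod p:
16^2 = 256 ≡ 43
16^4 ≡ 43^2 = 1849 ≡ 3
16^8 ≡ 3^2 = 9
9 = 8 + 1, so 16^9 ≡ 9·16 ≡ 2 (mod 71)
9^2 = 81 ≡ 10
9^4 ≡ 10^2 = 100 ≡ 29
9^8 ≡ 29^2 = 841 ≡ 60
9^16 ≡ 60^2 = 3600 ≡ 50
9^32 ≡ 50^2 = 2500 ≡ 15
47 = 32 + 8 + 4 + 2 + 1, so 9^47 ≡ 15·60·29·10·9 ≡ 36 (mod 71)
2·36 = 72 ≡ 1 (mod 71)
1 ≡ 1 (mod 71), so the signature is genuine.

yes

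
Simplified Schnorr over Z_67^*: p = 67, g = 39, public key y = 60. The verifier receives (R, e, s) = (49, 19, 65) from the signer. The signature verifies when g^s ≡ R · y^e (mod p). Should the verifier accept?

g^s mod p:
Squares mod 67: 39^1≡39, 39^2≡47, 39^4≡65, 39^8≡4, 39^16≡16, 39^32≡55, 39^64≡10
65 = 64 + 1, so 39^65 ≡ 10·39 ≡ 55 (mod 67)
R · y^e mod p:
Squares mod 67: 60^1≡60, 60^2≡49, 60^4≡56, 60^8≡54, 60^16≡35
19 = 16 + 2 + 1, so 60^19 ≡ 35·49·60 ≡ 55 (mod 67)
49·55 = 2695 ≡ 15 (mod 67)
55 ≠ 15; the check fails.

reject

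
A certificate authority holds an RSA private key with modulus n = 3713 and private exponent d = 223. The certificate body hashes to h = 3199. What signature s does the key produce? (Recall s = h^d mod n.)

3087

h^2 ≡ 3199^2 = 10233601 ≡ 573
h^4 ≡ 573^2 = 328329 ≡ 1585
h^8 ≡ 1585^2 = 2512225 ≡ 2237
h^16 ≡ 2237^2 = 5004169 ≡ 2758
h^32 ≡ 2758^2 = 7606564 ≡ 2340
h^64 ≡ 2340^2 = 5475600 ≡ 2638
h^128 ≡ 2638^2 = 6959044 ≡ 882
223 = 128 + 64 + 16 + 8 + 4 + 2 + 1, so h^223 ≡ 882·2638·2758·2237·1585·573·3199 ≡ 3087 (mod 3713)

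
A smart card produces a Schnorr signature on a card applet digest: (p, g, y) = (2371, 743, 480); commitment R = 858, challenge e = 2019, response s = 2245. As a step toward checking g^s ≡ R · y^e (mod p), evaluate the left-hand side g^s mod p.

675

Squares mod 2371: 743^1≡743, 743^2≡1977, 743^4≡1121, 743^8≡11, 743^16≡121, 743^32≡415, 743^64≡1513, 743^128≡1154, 743^256≡1585, 743^512≡1336, 743^1024≡1904, 743^2048≡2328
2245 = 2048 + 128 + 64 + 4 + 1, so 743^2245 ≡ 2328·1154·1513·1121·743 ≡ 675 (mod 2371)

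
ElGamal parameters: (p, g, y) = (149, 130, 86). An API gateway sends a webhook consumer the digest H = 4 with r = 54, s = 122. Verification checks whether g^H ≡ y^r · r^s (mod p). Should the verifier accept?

accept

Left side g^H mod p:
130^4 mod 149 = 95
Right side y^r · r^s mod p:
86^54 mod 149 = 30
54^122 mod 149 = 28
30·28 = 840 ≡ 95 (mod 149)
95 ≡ 95 (mod 149), so the signature is genuine.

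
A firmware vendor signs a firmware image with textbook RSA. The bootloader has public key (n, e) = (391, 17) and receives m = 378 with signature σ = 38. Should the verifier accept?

accept

σ^2 ≡ 38^2 = 1444 ≡ 271
σ^4 ≡ 271^2 = 73441 ≡ 324
σ^8 ≡ 324^2 = 104976 ≡ 188
σ^16 ≡ 188^2 = 35344 ≡ 154
17 = 16 + 1, so σ^17 ≡ 154·38 ≡ 378 (mod 391)
σ^17 mod 391 = 378 matches m.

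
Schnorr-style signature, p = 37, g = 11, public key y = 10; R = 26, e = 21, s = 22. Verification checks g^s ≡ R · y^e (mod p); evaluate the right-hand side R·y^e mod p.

26

10^2 = 100 ≡ 26
10^4 ≡ 26^2 = 676 ≡ 10
10^8 ≡ 10^2 = 100 ≡ 26
10^16 ≡ 26^2 = 676 ≡ 10
21 = 16 + 4 + 1, so 10^21 ≡ 10·10·10 ≡ 1 (mod 37)
R · y^e ≡ 26·1 = 26 ≡ 26 (mod 37)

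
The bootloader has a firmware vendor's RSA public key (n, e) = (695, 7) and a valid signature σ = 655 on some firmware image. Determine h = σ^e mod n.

σ^2 ≡ 655^2 = 429025 ≡ 210
σ^4 ≡ 210^2 = 44100 ≡ 315
7 = 4 + 2 + 1, so σ^7 ≡ 315·210·655 ≡ 560 (mod 695)

560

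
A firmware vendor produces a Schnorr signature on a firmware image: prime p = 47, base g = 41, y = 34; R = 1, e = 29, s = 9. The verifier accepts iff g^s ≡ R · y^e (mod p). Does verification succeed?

g^s mod p:
41^2 = 1681 ≡ 36
41^4 ≡ 36^2 = 1296 ≡ 27
41^8 ≡ 27^2 = 729 ≡ 24
9 = 8 + 1, so 41^9 ≡ 24·41 ≡ 44 (mod 47)
R · y^e mod p:
34^2 = 1156 ≡ 28
34^4 ≡ 28^2 = 784 ≡ 32
34^8 ≡ 32^2 = 1024 ≡ 37
34^16 ≡ 37^2 = 1369 ≡ 6
29 = 16 + 8 + 4 + 1, so 34^29 ≡ 6·37·32·34 ≡ 3 (mod 47)
1·3 = 3 ≡ 3 (mod 47)
44 ≠ 3; the check fails.

fails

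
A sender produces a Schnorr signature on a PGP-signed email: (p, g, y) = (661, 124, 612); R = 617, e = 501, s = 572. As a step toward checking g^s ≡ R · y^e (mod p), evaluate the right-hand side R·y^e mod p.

612^501 mod 661 = 81
R · y^e ≡ 617·81 = 49977 ≡ 402 (mod 661)

402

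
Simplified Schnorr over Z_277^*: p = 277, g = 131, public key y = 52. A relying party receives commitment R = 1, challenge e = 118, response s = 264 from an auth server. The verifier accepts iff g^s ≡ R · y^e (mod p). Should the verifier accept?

g^s mod p:
131^2 = 17161 ≡ 264
131^4 ≡ 264^2 = 69696 ≡ 169
131^8 ≡ 169^2 = 28561 ≡ 30
131^16 ≡ 30^2 = 900 ≡ 69
131^32 ≡ 69^2 = 4761 ≡ 52
131^64 ≡ 52^2 = 2704 ≡ 211
131^128 ≡ 211^2 = 44521 ≡ 201
131^256 ≡ 201^2 = 40401 ≡ 236
264 = 256 + 8, so 131^264 ≡ 236·30 ≡ 155 (mod 277)
R · y^e mod p:
52^2 = 2704 ≡ 211
52^4 ≡ 211^2 = 44521 ≡ 201
52^8 ≡ 201^2 = 40401 ≡ 236
52^16 ≡ 236^2 = 55696 ≡ 19
52^32 ≡ 19^2 = 361 ≡ 84
52^64 ≡ 84^2 = 7056 ≡ 131
118 = 64 + 32 + 16 + 4 + 2, so 52^118 ≡ 131·84·19·201·211 ≡ 169 (mod 277)
1·169 = 169 ≡ 169 (mod 277)
155 ≠ 169; the check fails.

reject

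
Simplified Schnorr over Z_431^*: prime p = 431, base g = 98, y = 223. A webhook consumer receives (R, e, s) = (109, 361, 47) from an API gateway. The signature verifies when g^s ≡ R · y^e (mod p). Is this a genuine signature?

g^s mod p:
98^2 = 9604 ≡ 122
98^4 ≡ 122^2 = 14884 ≡ 230
98^8 ≡ 230^2 = 52900 ≡ 318
98^16 ≡ 318^2 = 101124 ≡ 270
98^32 ≡ 270^2 = 72900 ≡ 61
47 = 32 + 8 + 4 + 2 + 1, so 98^47 ≡ 61·318·230·122·98 ≡ 300 (mod 431)
R · y^e mod p:
223^2 = 49729 ≡ 164
223^4 ≡ 164^2 = 26896 ≡ 174
223^8 ≡ 174^2 = 30276 ≡ 106
223^16 ≡ 106^2 = 11236 ≡ 30
223^32 ≡ 30^2 = 900 ≡ 38
223^64 ≡ 38^2 = 1444 ≡ 151
223^128 ≡ 151^2 = 22801 ≡ 389
223^256 ≡ 389^2 = 151321 ≡ 40
361 = 256 + 64 + 32 + 8 + 1, so 223^361 ≡ 40·151·38·106·223 ≡ 240 (mod 431)
109·240 = 26160 ≡ 300 (mod 431)
300 ≡ 300 (mod 431); signature holds.

genuine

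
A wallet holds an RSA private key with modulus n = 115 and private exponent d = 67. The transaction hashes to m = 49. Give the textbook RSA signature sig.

49

m^2 ≡ 49^2 = 2401 ≡ 101
m^4 ≡ 101^2 = 10201 ≡ 81
m^8 ≡ 81^2 = 6561 ≡ 6
m^16 ≡ 6^2 = 36
m^32 ≡ 36^2 = 1296 ≡ 31
m^64 ≡ 31^2 = 961 ≡ 41
67 = 64 + 2 + 1, so m^67 ≡ 41·101·49 ≡ 49 (mod 115)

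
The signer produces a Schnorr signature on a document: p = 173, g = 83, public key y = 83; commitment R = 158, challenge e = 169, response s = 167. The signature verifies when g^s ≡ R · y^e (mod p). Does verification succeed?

fails

g^s mod p:
83^2 = 6889 ≡ 142
83^4 ≡ 142^2 = 20164 ≡ 96
83^8 ≡ 96^2 = 9216 ≡ 47
83^16 ≡ 47^2 = 2209 ≡ 133
83^32 ≡ 133^2 = 17689 ≡ 43
83^64 ≡ 43^2 = 1849 ≡ 119
83^128 ≡ 119^2 = 14161 ≡ 148
167 = 128 + 32 + 4 + 2 + 1, so 83^167 ≡ 148·43·96·142·83 ≡ 52 (mod 173)
R · y^e mod p:
83^2 = 6889 ≡ 142
83^4 ≡ 142^2 = 20164 ≡ 96
83^8 ≡ 96^2 = 9216 ≡ 47
83^16 ≡ 47^2 = 2209 ≡ 133
83^32 ≡ 133^2 = 17689 ≡ 43
83^64 ≡ 43^2 = 1849 ≡ 119
83^128 ≡ 119^2 = 14161 ≡ 148
169 = 128 + 32 + 8 + 1, so 83^169 ≡ 148·43·47·83 ≡ 118 (mod 173)
158·118 = 18644 ≡ 133 (mod 173)
52 ≠ 133; the check fails.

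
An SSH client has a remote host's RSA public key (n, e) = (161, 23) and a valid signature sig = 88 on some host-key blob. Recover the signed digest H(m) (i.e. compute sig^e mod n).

65

Squares mod 161: sig^1≡88, sig^2≡16, sig^4≡95, sig^8≡9, sig^16≡81
23 = 16 + 4 + 2 + 1, so sig^23 ≡ 81·95·16·88 ≡ 65 (mod 161)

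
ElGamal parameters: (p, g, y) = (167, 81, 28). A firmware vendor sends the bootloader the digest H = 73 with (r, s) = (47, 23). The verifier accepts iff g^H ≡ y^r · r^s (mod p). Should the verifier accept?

accept

Left side g^H mod p:
Squares mod 167: 81^1≡81, 81^2≡48, 81^4≡133, 81^8≡154, 81^16≡2, 81^32≡4, 81^64≡16
73 = 64 + 8 + 1, so 81^73 ≡ 16·154·81 ≡ 19 (mod 167)
Right side y^r · r^s mod p:
Squares mod 167: 28^1≡28, 28^2≡116, 28^4≡96, 28^8≡31, 28^16≡126, 28^32≡11
47 = 32 + 8 + 4 + 2 + 1, so 28^47 ≡ 11·31·96·116·28 ≡ 133 (mod 167)
Squares mod 167: 47^1≡47, 47^2≡38, 47^4≡108, 47^8≡141, 47^16≡8
23 = 16 + 4 + 2 + 1, so 47^23 ≡ 8·108·38·47 ≡ 24 (mod 167)
133·24 = 3192 ≡ 19 (mod 167)
19 ≡ 19 (mod 167), so the signature is genuine.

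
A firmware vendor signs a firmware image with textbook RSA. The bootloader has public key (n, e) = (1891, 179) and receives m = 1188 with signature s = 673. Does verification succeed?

fails

s^2 ≡ 673^2 = 452929 ≡ 980
s^4 ≡ 980^2 = 960400 ≡ 1663
s^8 ≡ 1663^2 = 2765569 ≡ 927
s^16 ≡ 927^2 = 859329 ≡ 815
s^32 ≡ 815^2 = 664225 ≡ 484
s^64 ≡ 484^2 = 234256 ≡ 1663
s^128 ≡ 1663^2 = 2765569 ≡ 927
179 = 128 + 32 + 16 + 2 + 1, so s^179 ≡ 927·484·815·980·673 ≡ 458 (mod 1891)
458 ≠ 1188, so verification fails.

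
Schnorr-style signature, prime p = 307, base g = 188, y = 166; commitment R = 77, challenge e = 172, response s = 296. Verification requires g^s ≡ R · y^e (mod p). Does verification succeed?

g^s mod p:
188^296 mod 307 = 99
R · y^e mod p:
166^172 mod 307 = 69
77·69 = 5313 ≡ 94 (mod 307)
99 ≠ 94; the check fails.

fails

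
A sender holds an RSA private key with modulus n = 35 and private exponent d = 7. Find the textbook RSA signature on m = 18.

32

Squares mod 35: m^1≡18, m^2≡9, m^4≡11
7 = 4 + 2 + 1, so m^7 ≡ 11·9·18 ≡ 32 (mod 35)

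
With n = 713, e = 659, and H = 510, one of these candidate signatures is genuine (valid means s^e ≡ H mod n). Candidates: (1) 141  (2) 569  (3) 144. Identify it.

Candidate 1: Squares mod 713: 141^1≡141, 141^2≡630, 141^4≡472, 141^8≡328, 141^16≡634, 141^32≡537, 141^64≡317, 141^128≡669, 141^256≡510, 141^512≡568; 659 = 512 + 128 + 16 + 2 + 1, so 141^659 ≡ 568·669·634·630·141 ≡ 445 (mod 713)
Candidate 2: Squares mod 713: 569^1≡569, 569^2≡59, 569^4≡629, 569^8≡639, 569^16≡485, 569^32≡648, 569^64≡660, 569^128≡670, 569^256≡423, 569^512≡679; 659 = 512 + 128 + 16 + 2 + 1, so 569^659 ≡ 679·670·485·59·569 ≡ 203 (mod 713)
Candidate 3: Squares mod 713: 144^1≡144, 144^2≡59, 144^4≡629, 144^8≡639, 144^16≡485, 144^32≡648, 144^64≡660, 144^128≡670, 144^256≡423, 144^512≡679; 659 = 512 + 128 + 16 + 2 + 1, so 144^659 ≡ 679·670·485·59·144 ≡ 510 (mod 713)
  → matches H = 510

3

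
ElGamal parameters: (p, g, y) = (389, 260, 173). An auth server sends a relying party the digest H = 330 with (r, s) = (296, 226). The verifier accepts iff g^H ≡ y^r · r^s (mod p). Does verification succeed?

Left side g^H mod p:
260^2 = 67600 ≡ 303
260^4 ≡ 303^2 = 91809 ≡ 5
260^8 ≡ 5^2 = 25
260^16 ≡ 25^2 = 625 ≡ 236
260^32 ≡ 236^2 = 55696 ≡ 69
260^64 ≡ 69^2 = 4761 ≡ 93
260^128 ≡ 93^2 = 8649 ≡ 91
260^256 ≡ 91^2 = 8281 ≡ 112
330 = 256 + 64 + 8 + 2, so 260^330 ≡ 112·93·25·303 ≡ 330 (mod 389)
Right side y^r · r^s mod p:
173^2 = 29929 ≡ 365
173^4 ≡ 365^2 = 133225 ≡ 187
173^8 ≡ 187^2 = 34969 ≡ 348
173^16 ≡ 348^2 = 121104 ≡ 125
173^32 ≡ 125^2 = 15625 ≡ 65
173^64 ≡ 65^2 = 4225 ≡ 335
173^128 ≡ 335^2 = 112225 ≡ 193
173^256 ≡ 193^2 = 37249 ≡ 294
296 = 256 + 32 + 8, so 173^296 ≡ 294·65·348 ≡ 325 (mod 389)
296^2 = 87616 ≡ 91
296^4 ≡ 91^2 = 8281 ≡ 112
296^8 ≡ 112^2 = 12544 ≡ 96
296^16 ≡ 96^2 = 9216 ≡ 269
296^32 ≡ 269^2 = 72361 ≡ 7
296^64 ≡ 7^2 = 49
296^128 ≡ 49^2 = 2401 ≡ 67
226 = 128 + 64 + 32 + 2, so 296^226 ≡ 67·49·7·91 ≡ 7 (mod 389)
325·7 = 2275 ≡ 330 (mod 389)
330 ≡ 330 (mod 389), so the signature is genuine.

passes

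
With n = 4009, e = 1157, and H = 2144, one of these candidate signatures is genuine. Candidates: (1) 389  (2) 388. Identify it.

Candidate 1: 389^2 = 151321 ≡ 2988; 389^4 ≡ 2988^2 = 8928144 ≡ 101; 389^8 ≡ 101^2 = 10201 ≡ 2183; 389^16 ≡ 2183^2 = 4765489 ≡ 2797; 389^32 ≡ 2797^2 = 7823209 ≡ 1650; 389^64 ≡ 1650^2 = 2722500 ≡ 389; 389^128 ≡ 389^2 = 151321 ≡ 2988; 389^256 ≡ 2988^2 = 8928144 ≡ 101; 389^512 ≡ 101^2 = 10201 ≡ 2183; 389^1024 ≡ 2183^2 = 4765489 ≡ 2797; 1157 = 1024 + 128 + 4 + 1, so 389^1157 ≡ 2797·2988·101·389 ≡ 2144 (mod 4009)
  → matches H = 2144
Candidate 2: 388^2 = 150544 ≡ 2211; 388^4 ≡ 2211^2 = 4888521 ≡ 1550; 388^8 ≡ 1550^2 = 2402500 ≡ 1109; 388^16 ≡ 1109^2 = 1229881 ≡ 3127; 388^32 ≡ 3127^2 = 9778129 ≡ 178; 388^64 ≡ 178^2 = 31684 ≡ 3621; 388^128 ≡ 3621^2 = 13111641 ≡ 2211; 388^256 ≡ 2211^2 = 4888521 ≡ 1550; 388^512 ≡ 1550^2 = 2402500 ≡ 1109; 388^1024 ≡ 1109^2 = 1229881 ≡ 3127; 1157 = 1024 + 128 + 4 + 1, so 388^1157 ≡ 3127·2211·1550·388 ≡ 1798 (mod 4009)

1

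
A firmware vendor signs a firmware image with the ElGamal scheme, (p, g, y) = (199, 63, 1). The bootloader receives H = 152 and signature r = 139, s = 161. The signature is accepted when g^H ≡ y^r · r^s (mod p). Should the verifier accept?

reject

Left side g^H mod p:
63^152 mod 199 = 18
Right side y^r · r^s mod p:
1^139 mod 199 = 1
139^161 mod 199 = 121
1·121 = 121 ≡ 121 (mod 199)
18 ≠ 121, so verification fails.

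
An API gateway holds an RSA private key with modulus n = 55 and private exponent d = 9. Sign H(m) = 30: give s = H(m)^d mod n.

Squares mod 55: (H(m))^1≡30, (H(m))^2≡20, (H(m))^4≡15, (H(m))^8≡5
9 = 8 + 1, so (H(m))^9 ≡ 5·30 ≡ 40 (mod 55)

40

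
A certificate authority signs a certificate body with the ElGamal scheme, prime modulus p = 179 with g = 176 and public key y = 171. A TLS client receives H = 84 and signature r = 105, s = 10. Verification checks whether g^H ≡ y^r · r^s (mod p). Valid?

Left side g^H mod p:
176^2 = 30976 ≡ 9
176^4 ≡ 9^2 = 81
176^8 ≡ 81^2 = 6561 ≡ 117
176^16 ≡ 117^2 = 13689 ≡ 85
176^32 ≡ 85^2 = 7225 ≡ 65
176^64 ≡ 65^2 = 4225 ≡ 108
84 = 64 + 16 + 4, so 176^84 ≡ 108·85·81 ≡ 14 (mod 179)
Right side y^r · r^s mod p:
171^2 = 29241 ≡ 64
171^4 ≡ 64^2 = 4096 ≡ 158
171^8 ≡ 158^2 = 24964 ≡ 83
171^16 ≡ 83^2 = 6889 ≡ 87
171^32 ≡ 87^2 = 7569 ≡ 51
171^64 ≡ 51^2 = 2601 ≡ 95
105 = 64 + 32 + 8 + 1, so 171^105 ≡ 95·51·83·171 ≡ 87 (mod 179)
105^2 = 11025 ≡ 106
105^4 ≡ 106^2 = 11236 ≡ 138
105^8 ≡ 138^2 = 19044 ≡ 70
10 = 8 + 2, so 105^10 ≡ 70·106 ≡ 81 (mod 179)
87·81 = 7047 ≡ 66 (mod 179)
14 ≠ 66, so verification fails.

no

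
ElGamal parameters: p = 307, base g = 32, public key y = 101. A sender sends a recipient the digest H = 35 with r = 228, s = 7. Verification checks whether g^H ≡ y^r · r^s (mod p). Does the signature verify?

Left side g^H mod p:
32^2 = 1024 ≡ 103
32^4 ≡ 103^2 = 10609 ≡ 171
32^8 ≡ 171^2 = 29241 ≡ 76
32^16 ≡ 76^2 = 5776 ≡ 250
32^32 ≡ 250^2 = 62500 ≡ 179
35 = 32 + 2 + 1, so 32^35 ≡ 179·103·32 ≡ 237 (mod 307)
Right side y^r · r^s mod p:
101^2 = 10201 ≡ 70
101^4 ≡ 70^2 = 4900 ≡ 295
101^8 ≡ 295^2 = 87025 ≡ 144
101^16 ≡ 144^2 = 20736 ≡ 167
101^32 ≡ 167^2 = 27889 ≡ 259
101^64 ≡ 259^2 = 67081 ≡ 155
101^128 ≡ 155^2 = 24025 ≡ 79
228 = 128 + 64 + 32 + 4, so 101^228 ≡ 79·155·259·295 ≡ 102 (mod 307)
228^2 = 51984 ≡ 101
228^4 ≡ 101^2 = 10201 ≡ 70
7 = 4 + 2 + 1, so 228^7 ≡ 70·101·228 ≡ 210 (mod 307)
102·210 = 21420 ≡ 237 (mod 307)
237 ≡ 237 (mod 307), so the signature is genuine.

verifies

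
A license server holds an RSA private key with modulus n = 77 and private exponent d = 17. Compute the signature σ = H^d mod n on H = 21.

21

H^2 ≡ 21^2 = 441 ≡ 56
H^4 ≡ 56^2 = 3136 ≡ 56
H^8 ≡ 56^2 = 3136 ≡ 56
H^16 ≡ 56^2 = 3136 ≡ 56
17 = 16 + 1, so H^17 ≡ 56·21 ≡ 21 (mod 77)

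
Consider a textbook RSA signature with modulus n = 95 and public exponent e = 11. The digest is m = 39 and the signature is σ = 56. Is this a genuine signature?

σ^2 ≡ 56^2 = 3136 ≡ 1
σ^4 ≡ 1^2 = 1
σ^8 ≡ 1^2 = 1
11 = 8 + 2 + 1, so σ^11 ≡ 1·1·56 ≡ 56 (mod 95)
The recovered value 56 does not match the digest 39.

forged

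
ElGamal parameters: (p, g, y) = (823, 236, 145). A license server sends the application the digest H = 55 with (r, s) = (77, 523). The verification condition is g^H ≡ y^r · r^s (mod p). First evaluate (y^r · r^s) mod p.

117

Squares mod 823: 145^1≡145, 145^2≡450, 145^4≡42, 145^8≡118, 145^16≡756, 145^32≡374, 145^64≡789
77 = 64 + 8 + 4 + 1, so 145^77 ≡ 789·118·42·145 ≡ 144 (mod 823)
Squares mod 823: 77^1≡77, 77^2≡168, 77^4≡242, 77^8≡131, 77^16≡701, 77^32≡70, 77^64≡785, 77^128≡621, 77^256≡477, 77^512≡381
523 = 512 + 8 + 2 + 1, so 77^523 ≡ 381·131·168·77 ≡ 258 (mod 823)
y^r · r^s ≡ 144·258 = 37152 ≡ 117 (mod 823)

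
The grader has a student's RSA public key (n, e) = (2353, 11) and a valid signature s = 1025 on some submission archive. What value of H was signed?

2281

s^11 mod 2353 = 2281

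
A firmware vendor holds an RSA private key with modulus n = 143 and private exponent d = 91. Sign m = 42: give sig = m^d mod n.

42

m^91 mod 143 = 42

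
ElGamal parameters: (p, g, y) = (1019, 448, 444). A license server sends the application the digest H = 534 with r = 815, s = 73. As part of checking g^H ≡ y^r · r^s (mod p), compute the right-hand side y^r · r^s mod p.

337

Squares mod 1019: 444^1≡444, 444^2≡469, 444^4≡876, 444^8≡69, 444^16≡685, 444^32≡485, 444^64≡855, 444^128≡402, 444^256≡602, 444^512≡659
815 = 512 + 256 + 32 + 8 + 4 + 2 + 1, so 444^815 ≡ 659·602·485·69·876·469·444 ≡ 732 (mod 1019)
Squares mod 1019: 815^1≡815, 815^2≡856, 815^4≡75, 815^8≡530, 815^16≡675, 815^32≡132, 815^64≡101
73 = 64 + 8 + 1, so 815^73 ≡ 101·530·815 ≡ 503 (mod 1019)
y^r · r^s ≡ 732·503 = 368196 ≡ 337 (mod 1019)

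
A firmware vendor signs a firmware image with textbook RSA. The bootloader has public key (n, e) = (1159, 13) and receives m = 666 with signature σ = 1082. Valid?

no

Squares mod 1159: σ^1≡1082, σ^2≡134, σ^4≡571, σ^8≡362
13 = 8 + 4 + 1, so σ^13 ≡ 362·571·1082 ≡ 493 (mod 1159)
The recovered value 493 does not match the digest 666.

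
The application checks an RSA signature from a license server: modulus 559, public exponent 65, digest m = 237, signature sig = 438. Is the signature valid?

Squares mod 559: sig^1≡438, sig^2≡107, sig^4≡269, sig^8≡250, sig^16≡451, sig^32≡484, sig^64≡35
65 = 64 + 1, so sig^65 ≡ 35·438 ≡ 237 (mod 559)
sig^65 mod 559 = 237 matches m.

valid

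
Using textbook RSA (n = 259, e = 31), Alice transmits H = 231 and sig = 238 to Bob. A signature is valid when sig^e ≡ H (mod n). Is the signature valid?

sig^31 mod 259 = 231
Since 231 equals the digest 231, verification succeeds.

valid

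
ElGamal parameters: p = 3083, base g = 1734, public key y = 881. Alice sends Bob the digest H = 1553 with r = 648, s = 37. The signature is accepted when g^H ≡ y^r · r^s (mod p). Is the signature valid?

Left side g^H mod p:
1734^2 = 3006756 ≡ 831
1734^4 ≡ 831^2 = 690561 ≡ 3052
1734^8 ≡ 3052^2 = 9314704 ≡ 961
1734^16 ≡ 961^2 = 923521 ≡ 1704
1734^32 ≡ 1704^2 = 2903616 ≡ 2513
1734^64 ≡ 2513^2 = 6315169 ≡ 1185
1734^128 ≡ 1185^2 = 1404225 ≡ 1460
1734^256 ≡ 1460^2 = 2131600 ≡ 1247
1734^512 ≡ 1247^2 = 1555009 ≡ 1177
1734^1024 ≡ 1177^2 = 1385329 ≡ 1062
1553 = 1024 + 512 + 16 + 1, so 1734^1553 ≡ 1062·1177·1704·1734 ≡ 2044 (mod 3083)
Right side y^r · r^s mod p:
881^2 = 776161 ≡ 2328
881^4 ≡ 2328^2 = 5419584 ≡ 2753
881^8 ≡ 2753^2 = 7579009 ≡ 995
881^16 ≡ 995^2 = 990025 ≡ 382
881^32 ≡ 382^2 = 145924 ≡ 1023
881^64 ≡ 1023^2 = 1046529 ≡ 1392
881^128 ≡ 1392^2 = 1937664 ≡ 1540
881^256 ≡ 1540^2 = 2371600 ≡ 773
881^512 ≡ 773^2 = 597529 ≡ 2510
648 = 512 + 128 + 8, so 881^648 ≡ 2510·1540·995 ≡ 2753 (mod 3083)
648^2 = 419904 ≡ 616
648^4 ≡ 616^2 = 379456 ≡ 247
648^8 ≡ 247^2 = 61009 ≡ 2432
648^16 ≡ 2432^2 = 5914624 ≡ 1430
648^32 ≡ 1430^2 = 2044900 ≡ 871
37 = 32 + 4 + 1, so 648^37 ≡ 871·247·648 ≡ 1682 (mod 3083)
2753·1682 = 4630546 ≡ 2963 (mod 3083)
2044 ≠ 2963, so verification fails.

invalid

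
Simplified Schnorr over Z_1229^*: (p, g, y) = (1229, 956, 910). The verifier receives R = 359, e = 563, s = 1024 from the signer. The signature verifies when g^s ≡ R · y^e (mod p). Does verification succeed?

g^s mod p:
956^2 = 913936 ≡ 789
956^4 ≡ 789^2 = 622521 ≡ 647
956^8 ≡ 647^2 = 418609 ≡ 749
956^16 ≡ 749^2 = 561001 ≡ 577
956^32 ≡ 577^2 = 332929 ≡ 1099
956^64 ≡ 1099^2 = 1207801 ≡ 923
956^128 ≡ 923^2 = 851929 ≡ 232
956^256 ≡ 232^2 = 53824 ≡ 977
956^512 ≡ 977^2 = 954529 ≡ 825
956^1024 ≡ 825^2 = 680625 ≡ 988
R · y^e mod p:
910^2 = 828100 ≡ 983
910^4 ≡ 983^2 = 966289 ≡ 295
910^8 ≡ 295^2 = 87025 ≡ 995
910^16 ≡ 995^2 = 990025 ≡ 680
910^32 ≡ 680^2 = 462400 ≡ 296
910^64 ≡ 296^2 = 87616 ≡ 357
910^128 ≡ 357^2 = 127449 ≡ 862
910^256 ≡ 862^2 = 743044 ≡ 728
910^512 ≡ 728^2 = 529984 ≡ 285
563 = 512 + 32 + 16 + 2 + 1, so 910^563 ≡ 285·296·680·983·910 ≡ 728 (mod 1229)
359·728 = 261352 ≡ 804 (mod 1229)
988 ≠ 804; the check fails.

fails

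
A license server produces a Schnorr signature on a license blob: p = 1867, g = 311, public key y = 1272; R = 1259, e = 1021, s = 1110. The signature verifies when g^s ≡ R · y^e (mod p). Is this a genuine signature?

g^s mod p:
311^2 = 96721 ≡ 1504
311^4 ≡ 1504^2 = 2262016 ≡ 1079
311^8 ≡ 1079^2 = 1164241 ≡ 1100
311^16 ≡ 1100^2 = 1210000 ≡ 184
311^32 ≡ 184^2 = 33856 ≡ 250
311^64 ≡ 250^2 = 62500 ≡ 889
311^128 ≡ 889^2 = 790321 ≡ 580
311^256 ≡ 580^2 = 336400 ≡ 340
311^512 ≡ 340^2 = 115600 ≡ 1713
311^1024 ≡ 1713^2 = 2934369 ≡ 1312
1110 = 1024 + 64 + 16 + 4 + 2, so 311^1110 ≡ 1312·889·184·1079·1504 ≡ 95 (mod 1867)
R · y^e mod p:
1272^2 = 1617984 ≡ 1162
1272^4 ≡ 1162^2 = 1350244 ≡ 403
1272^8 ≡ 403^2 = 162409 ≡ 1847
1272^16 ≡ 1847^2 = 3411409 ≡ 400
1272^32 ≡ 400^2 = 160000 ≡ 1305
1272^64 ≡ 1305^2 = 1703025 ≡ 321
1272^128 ≡ 321^2 = 103041 ≡ 356
1272^256 ≡ 356^2 = 126736 ≡ 1647
1272^512 ≡ 1647^2 = 2712609 ≡ 1725
1021 = 512 + 256 + 128 + 64 + 32 + 16 + 8 + 4 + 1, so 1272^1021 ≡ 1725·1647·356·321·1305·400·1847·403·1272 ≡ 875 (mod 1867)
1259·875 = 1101625 ≡ 95 (mod 1867)
95 ≡ 95 (mod 1867); signature holds.

genuine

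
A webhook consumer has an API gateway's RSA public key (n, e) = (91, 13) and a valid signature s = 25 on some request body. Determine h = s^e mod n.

25

s^13 mod 91 = 25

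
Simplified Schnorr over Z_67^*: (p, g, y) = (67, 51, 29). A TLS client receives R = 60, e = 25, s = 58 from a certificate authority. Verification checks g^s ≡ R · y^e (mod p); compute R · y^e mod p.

Squares mod 67: 29^1≡29, 29^2≡37, 29^4≡29, 29^8≡37, 29^16≡29
25 = 16 + 8 + 1, so 29^25 ≡ 29·37·29 ≡ 29 (mod 67)
R · y^e ≡ 60·29 = 1740 ≡ 65 (mod 67)

65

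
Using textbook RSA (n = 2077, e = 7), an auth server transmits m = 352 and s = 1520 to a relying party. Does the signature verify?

s^7 mod 2077 = 32
The recovered value 32 does not match the digest 352.

does not verify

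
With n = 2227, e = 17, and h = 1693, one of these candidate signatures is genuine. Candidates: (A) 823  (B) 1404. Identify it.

Candidate A: Squares mod 2227: 823^1≡823, 823^2≡321, 823^4≡599, 823^8≡254, 823^16≡2160; 17 = 16 + 1, so 823^17 ≡ 2160·823 ≡ 534 (mod 2227)
Candidate B: Squares mod 2227: 1404^1≡1404, 1404^2≡321, 1404^4≡599, 1404^8≡254, 1404^16≡2160; 17 = 16 + 1, so 1404^17 ≡ 2160·1404 ≡ 1693 (mod 2227)
  → matches h = 1693

B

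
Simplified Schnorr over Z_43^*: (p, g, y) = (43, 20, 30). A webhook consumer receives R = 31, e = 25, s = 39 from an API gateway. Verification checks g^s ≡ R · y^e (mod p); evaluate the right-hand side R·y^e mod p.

22

Squares mod 43: 30^1≡30, 30^2≡40, 30^4≡9, 30^8≡38, 30^16≡25
25 = 16 + 8 + 1, so 30^25 ≡ 25·38·30 ≡ 34 (mod 43)
R · y^e ≡ 31·34 = 1054 ≡ 22 (mod 43)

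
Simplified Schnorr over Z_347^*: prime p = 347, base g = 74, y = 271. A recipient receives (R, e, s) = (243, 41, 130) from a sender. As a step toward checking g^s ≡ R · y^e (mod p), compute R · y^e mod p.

241

271^2 = 73441 ≡ 224
271^4 ≡ 224^2 = 50176 ≡ 208
271^8 ≡ 208^2 = 43264 ≡ 236
271^16 ≡ 236^2 = 55696 ≡ 176
271^32 ≡ 176^2 = 30976 ≡ 93
41 = 32 + 8 + 1, so 271^41 ≡ 93·236·271 ≡ 328 (mod 347)
R · y^e ≡ 243·328 = 79704 ≡ 241 (mod 347)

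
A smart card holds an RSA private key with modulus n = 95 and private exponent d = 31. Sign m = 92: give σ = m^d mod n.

Squares mod 95: m^1≡92, m^2≡9, m^4≡81, m^8≡6, m^16≡36
31 = 16 + 8 + 4 + 2 + 1, so m^31 ≡ 36·6·81·9·92 ≡ 43 (mod 95)

43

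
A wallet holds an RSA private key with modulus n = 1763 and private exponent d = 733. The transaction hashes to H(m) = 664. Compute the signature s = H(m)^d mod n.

(H(m))^733 mod 1763 = 349

349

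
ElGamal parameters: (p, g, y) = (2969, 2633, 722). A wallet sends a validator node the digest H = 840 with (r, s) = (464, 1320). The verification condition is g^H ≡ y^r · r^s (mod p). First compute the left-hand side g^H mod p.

151

2633^840 mod 2969 = 151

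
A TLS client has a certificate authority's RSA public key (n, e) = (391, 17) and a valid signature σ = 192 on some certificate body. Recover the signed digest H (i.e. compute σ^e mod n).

243

Squares mod 391: σ^1≡192, σ^2≡110, σ^4≡370, σ^8≡50, σ^16≡154
17 = 16 + 1, so σ^17 ≡ 154·192 ≡ 243 (mod 391)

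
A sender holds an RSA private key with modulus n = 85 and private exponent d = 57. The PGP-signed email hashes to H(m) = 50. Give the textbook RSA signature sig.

(H(m))^57 mod 85 = 50

50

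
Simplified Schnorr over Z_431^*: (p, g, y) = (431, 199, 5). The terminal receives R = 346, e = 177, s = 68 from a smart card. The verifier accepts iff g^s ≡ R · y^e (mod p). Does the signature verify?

g^s mod p:
Squares mod 431: 199^1≡199, 199^2≡380, 199^4≡15, 199^8≡225, 199^16≡198, 199^32≡414, 199^64≡289
68 = 64 + 4, so 199^68 ≡ 289·15 ≡ 25 (mod 431)
R · y^e mod p:
Squares mod 431: 5^1≡5, 5^2≡25, 5^4≡194, 5^8≡139, 5^16≡357, 5^32≡304, 5^64≡182, 5^128≡368
177 = 128 + 32 + 16 + 1, so 5^177 ≡ 368·304·357·5 ≡ 169 (mod 431)
346·169 = 58474 ≡ 289 (mod 431)
25 ≠ 289; the check fails.

does not verify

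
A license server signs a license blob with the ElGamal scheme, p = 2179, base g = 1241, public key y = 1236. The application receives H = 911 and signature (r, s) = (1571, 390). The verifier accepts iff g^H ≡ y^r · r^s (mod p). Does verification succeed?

Left side g^H mod p:
1241^2 = 1540081 ≡ 1707
1241^4 ≡ 1707^2 = 2913849 ≡ 526
1241^8 ≡ 526^2 = 276676 ≡ 2122
1241^16 ≡ 2122^2 = 4502884 ≡ 1070
1241^32 ≡ 1070^2 = 1144900 ≡ 925
1241^64 ≡ 925^2 = 855625 ≡ 1457
1241^128 ≡ 1457^2 = 2122849 ≡ 503
1241^256 ≡ 503^2 = 253009 ≡ 245
1241^512 ≡ 245^2 = 60025 ≡ 1192
911 = 512 + 256 + 128 + 8 + 4 + 2 + 1, so 1241^911 ≡ 1192·245·503·2122·526·1707·1241 ≡ 1617 (mod 2179)
Right side y^r · r^s mod p:
1236^2 = 1527696 ≡ 217
1236^4 ≡ 217^2 = 47089 ≡ 1330
1236^8 ≡ 1330^2 = 1768900 ≡ 1731
1236^16 ≡ 1731^2 = 2996361 ≡ 236
1236^32 ≡ 236^2 = 55696 ≡ 1221
1236^64 ≡ 1221^2 = 1490841 ≡ 405
1236^128 ≡ 405^2 = 164025 ≡ 600
1236^256 ≡ 600^2 = 360000 ≡ 465
1236^512 ≡ 465^2 = 216225 ≡ 504
1236^1024 ≡ 504^2 = 254016 ≡ 1252
1571 = 1024 + 512 + 32 + 2 + 1, so 1236^1571 ≡ 1252·504·1221·217·1236 ≡ 550 (mod 2179)
1571^2 = 2468041 ≡ 1413
1571^4 ≡ 1413^2 = 1996569 ≡ 605
1571^8 ≡ 605^2 = 366025 ≡ 2132
1571^16 ≡ 2132^2 = 4545424 ≡ 30
1571^32 ≡ 30^2 = 900
1571^64 ≡ 900^2 = 810000 ≡ 1591
1571^128 ≡ 1591^2 = 2531281 ≡ 1462
1571^256 ≡ 1462^2 = 2137444 ≡ 2024
390 = 256 + 128 + 4 + 2, so 1571^390 ≡ 2024·1462·605·1413 ≡ 2003 (mod 2179)
550·2003 = 1101650 ≡ 1255 (mod 2179)
1617 ≠ 1255, so verification fails.

fails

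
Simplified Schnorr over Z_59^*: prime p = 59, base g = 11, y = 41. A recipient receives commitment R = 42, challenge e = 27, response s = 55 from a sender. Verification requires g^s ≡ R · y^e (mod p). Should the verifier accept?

accept

g^s mod p:
Squares mod 59: 11^1≡11, 11^2≡3, 11^4≡9, 11^8≡22, 11^16≡12, 11^32≡26
55 = 32 + 16 + 4 + 2 + 1, so 11^55 ≡ 26·12·9·3·11 ≡ 34 (mod 59)
R · y^e mod p:
Squares mod 59: 41^1≡41, 41^2≡29, 41^4≡15, 41^8≡48, 41^16≡3
27 = 16 + 8 + 2 + 1, so 41^27 ≡ 3·48·29·41 ≡ 57 (mod 59)
42·57 = 2394 ≡ 34 (mod 59)
34 ≡ 34 (mod 59); signature holds.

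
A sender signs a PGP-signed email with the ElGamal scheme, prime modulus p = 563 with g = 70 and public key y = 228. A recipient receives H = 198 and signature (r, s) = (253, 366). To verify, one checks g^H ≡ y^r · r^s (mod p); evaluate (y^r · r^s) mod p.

228^2 = 51984 ≡ 188
228^4 ≡ 188^2 = 35344 ≡ 438
228^8 ≡ 438^2 = 191844 ≡ 424
228^16 ≡ 424^2 = 179776 ≡ 179
228^32 ≡ 179^2 = 32041 ≡ 513
228^64 ≡ 513^2 = 263169 ≡ 248
228^128 ≡ 248^2 = 61504 ≡ 137
253 = 128 + 64 + 32 + 16 + 8 + 4 + 1, so 228^253 ≡ 137·248·513·179·424·438·228 ≡ 284 (mod 563)
253^2 = 64009 ≡ 390
253^4 ≡ 390^2 = 152100 ≡ 90
253^8 ≡ 90^2 = 8100 ≡ 218
253^16 ≡ 218^2 = 47524 ≡ 232
253^32 ≡ 232^2 = 53824 ≡ 339
253^64 ≡ 339^2 = 114921 ≡ 69
253^128 ≡ 69^2 = 4761 ≡ 257
253^256 ≡ 257^2 = 66049 ≡ 178
366 = 256 + 64 + 32 + 8 + 4 + 2, so 253^366 ≡ 178·69·339·218·90·390 ≡ 196 (mod 563)
y^r · r^s ≡ 284·196 = 55664 ≡ 490 (mod 563)

490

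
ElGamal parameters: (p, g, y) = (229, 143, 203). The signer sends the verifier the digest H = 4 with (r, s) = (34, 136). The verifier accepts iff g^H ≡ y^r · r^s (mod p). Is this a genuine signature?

Left side g^H mod p:
143^2 = 20449 ≡ 68
143^4 ≡ 68^2 = 4624 ≡ 44
Right side y^r · r^s mod p:
203^2 = 41209 ≡ 218
203^4 ≡ 218^2 = 47524 ≡ 121
203^8 ≡ 121^2 = 14641 ≡ 214
203^16 ≡ 214^2 = 45796 ≡ 225
203^32 ≡ 225^2 = 50625 ≡ 16
34 = 32 + 2, so 203^34 ≡ 16·218 ≡ 53 (mod 229)
34^2 = 1156 ≡ 11
34^4 ≡ 11^2 = 121
34^8 ≡ 121^2 = 14641 ≡ 214
34^16 ≡ 214^2 = 45796 ≡ 225
34^32 ≡ 225^2 = 50625 ≡ 16
34^64 ≡ 16^2 = 256 ≡ 27
34^128 ≡ 27^2 = 729 ≡ 42
136 = 128 + 8, so 34^136 ≡ 42·214 ≡ 57 (mod 229)
53·57 = 3021 ≡ 44 (mod 229)
44 ≡ 44 (mod 229), so the signature is genuine.

genuine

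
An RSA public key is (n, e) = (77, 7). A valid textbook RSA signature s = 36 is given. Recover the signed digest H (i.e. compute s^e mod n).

64

s^2 ≡ 36^2 = 1296 ≡ 64
s^4 ≡ 64^2 = 4096 ≡ 15
7 = 4 + 2 + 1, so s^7 ≡ 15·64·36 ≡ 64 (mod 77)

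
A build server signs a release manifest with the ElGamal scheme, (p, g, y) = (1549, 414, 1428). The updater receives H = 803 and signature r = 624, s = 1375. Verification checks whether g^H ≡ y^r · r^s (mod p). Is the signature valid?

Left side g^H mod p:
Squares mod 1549: 414^1≡414, 414^2≡1006, 414^4≡539, 414^8≡858, 414^16≡389, 414^32≡1068, 414^64≡560, 414^128≡702, 414^256≡222, 414^512≡1265
803 = 512 + 256 + 32 + 2 + 1, so 414^803 ≡ 1265·222·1068·1006·414 ≡ 1177 (mod 1549)
Right side y^r · r^s mod p:
Squares mod 1549: 1428^1≡1428, 1428^2≡700, 1428^4≡516, 1428^8≡1377, 1428^16≡153, 1428^32≡174, 1428^64≡845, 1428^128≡1485, 1428^256≡998, 1428^512≡1546
624 = 512 + 64 + 32 + 16, so 1428^624 ≡ 1546·845·174·153 ≡ 62 (mod 1549)
Squares mod 1549: 624^1≡624, 624^2≡577, 624^4≡1443, 624^8≡393, 624^16≡1098, 624^32≡482, 624^64≡1523, 624^128≡676, 624^256≡21, 624^512≡441, 624^1024≡856
1375 = 1024 + 256 + 64 + 16 + 8 + 4 + 2 + 1, so 624^1375 ≡ 856·21·1523·1098·393·1443·577·624 ≡ 1448 (mod 1549)
62·1448 = 89776 ≡ 1483 (mod 1549)
1177 ≠ 1483, so verification fails.

invalid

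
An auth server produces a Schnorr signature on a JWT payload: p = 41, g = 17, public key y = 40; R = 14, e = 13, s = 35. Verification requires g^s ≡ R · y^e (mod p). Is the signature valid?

invalid

g^s mod p:
17^2 = 289 ≡ 2
17^4 ≡ 2^2 = 4
17^8 ≡ 4^2 = 16
17^16 ≡ 16^2 = 256 ≡ 10
17^32 ≡ 10^2 = 100 ≡ 18
35 = 32 + 2 + 1, so 17^35 ≡ 18·2·17 ≡ 38 (mod 41)
R · y^e mod p:
40^2 = 1600 ≡ 1
40^4 ≡ 1^2 = 1
40^8 ≡ 1^2 = 1
13 = 8 + 4 + 1, so 40^13 ≡ 1·1·40 ≡ 40 (mod 41)
14·40 = 560 ≡ 27 (mod 41)
38 ≠ 27; the check fails.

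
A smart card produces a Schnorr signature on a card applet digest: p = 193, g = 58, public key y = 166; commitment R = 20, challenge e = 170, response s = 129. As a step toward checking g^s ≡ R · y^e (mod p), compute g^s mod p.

58^2 = 3364 ≡ 83
58^4 ≡ 83^2 = 6889 ≡ 134
58^8 ≡ 134^2 = 17956 ≡ 7
58^16 ≡ 7^2 = 49
58^32 ≡ 49^2 = 2401 ≡ 85
58^64 ≡ 85^2 = 7225 ≡ 84
58^128 ≡ 84^2 = 7056 ≡ 108
129 = 128 + 1, so 58^129 ≡ 108·58 ≡ 88 (mod 193)

88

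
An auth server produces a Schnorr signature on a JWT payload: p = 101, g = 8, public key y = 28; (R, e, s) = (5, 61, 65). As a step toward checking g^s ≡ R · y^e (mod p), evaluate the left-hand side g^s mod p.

60

8^2 = 64
8^4 ≡ 64^2 = 4096 ≡ 56
8^8 ≡ 56^2 = 3136 ≡ 5
8^16 ≡ 5^2 = 25
8^32 ≡ 25^2 = 625 ≡ 19
8^64 ≡ 19^2 = 361 ≡ 58
65 = 64 + 1, so 8^65 ≡ 58·8 ≡ 60 (mod 101)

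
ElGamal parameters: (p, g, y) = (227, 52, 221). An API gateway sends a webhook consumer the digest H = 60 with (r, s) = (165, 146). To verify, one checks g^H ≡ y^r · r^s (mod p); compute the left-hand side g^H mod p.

131

Squares mod 227: 52^1≡52, 52^2≡207, 52^4≡173, 52^8≡192, 52^16≡90, 52^32≡155
60 = 32 + 16 + 8 + 4, so 52^60 ≡ 155·90·192·173 ≡ 131 (mod 227)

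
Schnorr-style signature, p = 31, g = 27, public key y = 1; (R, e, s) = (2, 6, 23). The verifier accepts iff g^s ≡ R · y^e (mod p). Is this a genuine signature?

forged

g^s mod p:
Squares mod 31: 27^1≡27, 27^2≡16, 27^4≡8, 27^8≡2, 27^16≡4
23 = 16 + 4 + 2 + 1, so 27^23 ≡ 4·8·16·27 ≡ 29 (mod 31)
R · y^e mod p:
Squares mod 31: 1^1≡1, 1^2≡1, 1^4≡1
6 = 4 + 2, so 1^6 ≡ 1·1 ≡ 1 (mod 31)
2·1 = 2 ≡ 2 (mod 31)
29 ≠ 2; the check fails.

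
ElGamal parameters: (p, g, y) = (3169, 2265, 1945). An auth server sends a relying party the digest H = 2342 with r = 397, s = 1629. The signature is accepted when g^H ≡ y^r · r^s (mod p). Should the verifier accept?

Left side g^H mod p:
2265^2 = 5130225 ≡ 2783
2265^4 ≡ 2783^2 = 7745089 ≡ 53
2265^8 ≡ 53^2 = 2809
2265^16 ≡ 2809^2 = 7890481 ≡ 2840
2265^32 ≡ 2840^2 = 8065600 ≡ 495
2265^64 ≡ 495^2 = 245025 ≡ 1012
2265^128 ≡ 1012^2 = 1024144 ≡ 557
2265^256 ≡ 557^2 = 310249 ≡ 2856
2265^512 ≡ 2856^2 = 8156736 ≡ 2899
2265^1024 ≡ 2899^2 = 8404201 ≡ 13
2265^2048 ≡ 13^2 = 169
2342 = 2048 + 256 + 32 + 4 + 2, so 2265^2342 ≡ 169·2856·495·53·2783 ≡ 1549 (mod 3169)
Right side y^r · r^s mod p:
1945^2 = 3783025 ≡ 2408
1945^4 ≡ 2408^2 = 5798464 ≡ 2363
1945^8 ≡ 2363^2 = 5583769 ≡ 3160
1945^16 ≡ 3160^2 = 9985600 ≡ 81
1945^32 ≡ 81^2 = 6561 ≡ 223
1945^64 ≡ 223^2 = 49729 ≡ 2194
1945^128 ≡ 2194^2 = 4813636 ≡ 3094
1945^256 ≡ 3094^2 = 9572836 ≡ 2456
397 = 256 + 128 + 8 + 4 + 1, so 1945^397 ≡ 2456·3094·3160·2363·1945 ≡ 1173 (mod 3169)
397^2 = 157609 ≡ 2328
397^4 ≡ 2328^2 = 5419584 ≡ 594
397^8 ≡ 594^2 = 352836 ≡ 1077
397^16 ≡ 1077^2 = 1159929 ≡ 75
397^32 ≡ 75^2 = 5625 ≡ 2456
397^64 ≡ 2456^2 = 6031936 ≡ 1329
397^128 ≡ 1329^2 = 1766241 ≡ 1108
397^256 ≡ 1108^2 = 1227664 ≡ 1261
397^512 ≡ 1261^2 = 1590121 ≡ 2452
397^1024 ≡ 2452^2 = 6012304 ≡ 711
1629 = 1024 + 512 + 64 + 16 + 8 + 4 + 1, so 397^1629 ≡ 711·2452·1329·75·1077·594·397 ≡ 801 (mod 3169)
1173·801 = 939573 ≡ 1549 (mod 3169)
1549 ≡ 1549 (mod 3169), so the signature is genuine.

accept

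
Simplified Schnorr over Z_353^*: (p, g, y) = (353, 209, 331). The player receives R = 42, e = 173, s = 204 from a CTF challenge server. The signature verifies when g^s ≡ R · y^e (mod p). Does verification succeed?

g^s mod p:
209^2 = 43681 ≡ 262
209^4 ≡ 262^2 = 68644 ≡ 162
209^8 ≡ 162^2 = 26244 ≡ 122
209^16 ≡ 122^2 = 14884 ≡ 58
209^32 ≡ 58^2 = 3364 ≡ 187
209^64 ≡ 187^2 = 34969 ≡ 22
209^128 ≡ 22^2 = 484 ≡ 131
204 = 128 + 64 + 8 + 4, so 209^204 ≡ 131·22·122·162 ≡ 121 (mod 353)
R · y^e mod p:
331^2 = 109561 ≡ 131
331^4 ≡ 131^2 = 17161 ≡ 217
331^8 ≡ 217^2 = 47089 ≡ 140
331^16 ≡ 140^2 = 19600 ≡ 185
331^32 ≡ 185^2 = 34225 ≡ 337
331^64 ≡ 337^2 = 113569 ≡ 256
331^128 ≡ 256^2 = 65536 ≡ 231
173 = 128 + 32 + 8 + 4 + 1, so 331^173 ≡ 231·337·140·217·331 ≡ 213 (mod 353)
42·213 = 8946 ≡ 121 (mod 353)
121 ≡ 121 (mod 353); signature holds.

passes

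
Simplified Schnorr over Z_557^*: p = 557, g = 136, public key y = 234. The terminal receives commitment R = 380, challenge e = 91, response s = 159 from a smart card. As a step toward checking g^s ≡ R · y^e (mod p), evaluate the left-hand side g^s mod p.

266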